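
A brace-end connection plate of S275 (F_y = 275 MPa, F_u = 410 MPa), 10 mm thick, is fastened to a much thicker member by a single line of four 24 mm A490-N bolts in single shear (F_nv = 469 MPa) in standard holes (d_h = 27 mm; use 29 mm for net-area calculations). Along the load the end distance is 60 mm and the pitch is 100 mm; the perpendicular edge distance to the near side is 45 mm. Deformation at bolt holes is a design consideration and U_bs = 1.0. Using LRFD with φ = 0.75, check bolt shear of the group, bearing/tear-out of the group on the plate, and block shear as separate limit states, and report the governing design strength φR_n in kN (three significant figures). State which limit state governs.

539 kN (block shear governs)

Bolt shear: A_b = π·24²/4 = 452.4 mm²; R_n = 469 × 452.4 × 4 × 1 / 1000 = 848.7 kN → 0.75 × 848.7 = 637 kN.
Bearing: edge l_c = 46.5, r_n = 228.8 kN; interior l_c = 73, r_n = 236.2 kN; R_n = 228.8 + 3·236.2 = 937.3 kN → 703 kN.
Block shear: A_gv = 3600, A_nv = 2585, A_nt = 305 mm²; R_n = min(0.6F_uA_nv, 0.6F_yA_gv) + U_bs·F_u·A_nt = 719.1 kN → 539 kN.
Block shear governs: 539 kN.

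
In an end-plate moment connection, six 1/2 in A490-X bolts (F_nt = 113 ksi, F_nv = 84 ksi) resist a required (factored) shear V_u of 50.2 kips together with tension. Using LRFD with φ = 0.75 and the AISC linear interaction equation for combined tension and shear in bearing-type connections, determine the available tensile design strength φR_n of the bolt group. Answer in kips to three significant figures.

62.3 kips

A_b = π·0.5²/4 = 0.1963 in²; f_rv = 50.2 / (6 × 0.1963) = 42.61 ksi.
F'_nt = 1.3 F_nt − (F_nt / φF_nv) f_rv = 1.3·113 − (113/(0.75·84))·42.61 = 70.47 ksi, capped at F_nt → F'_nt = 70.47 ksi.
R_n = F'_nt · A_b · n = 70.47 × 0.1963 × 6 = 83.02 kips.
Design strength φR_n = 0.75 × 83.02 = 62.3 kips.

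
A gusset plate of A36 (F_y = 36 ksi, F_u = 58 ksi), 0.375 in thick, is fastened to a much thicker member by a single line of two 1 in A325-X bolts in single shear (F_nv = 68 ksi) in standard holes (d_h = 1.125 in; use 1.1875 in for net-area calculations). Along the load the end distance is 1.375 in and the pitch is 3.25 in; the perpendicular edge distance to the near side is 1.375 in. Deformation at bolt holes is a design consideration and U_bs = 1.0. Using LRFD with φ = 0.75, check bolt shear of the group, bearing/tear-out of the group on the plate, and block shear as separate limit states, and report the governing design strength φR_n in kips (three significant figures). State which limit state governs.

40.6 kips (block shear governs)

Bolt shear: A_b = π·1²/4 = 0.7854 in²; R_n = 68 × 0.7854 × 2 × 1 = 106.8 kips → 0.75 × 106.8 = 80.1 kips.
Bearing: edge l_c = 0.8125, r_n = 21.21 kips; interior l_c = 2.125, r_n = 52.2 kips; R_n = 21.21 + 1·52.2 = 73.41 kips → 55.1 kips.
Block shear: A_gv = 1.734, A_nv = 1.066, A_nt = 0.293 in²; R_n = min(0.6F_uA_nv, 0.6F_yA_gv) + U_bs·F_u·A_nt = 54.1 kips → 40.6 kips.
Block shear governs: 40.6 kips.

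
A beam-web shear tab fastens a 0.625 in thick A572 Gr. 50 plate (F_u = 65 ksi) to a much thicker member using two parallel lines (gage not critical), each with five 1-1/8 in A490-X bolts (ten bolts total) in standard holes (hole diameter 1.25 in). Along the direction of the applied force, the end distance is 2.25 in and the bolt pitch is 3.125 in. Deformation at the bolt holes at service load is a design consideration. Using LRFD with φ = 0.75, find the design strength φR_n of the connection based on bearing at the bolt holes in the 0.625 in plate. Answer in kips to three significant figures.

667 kips

Per bolt r_n = 1.2 l_c t F_u ≤ 2.4 d t F_u; upper limit = 2.4 × 1.125 × 0.625 × 65 = 109.7 kips.
Edge bolt: l_c = 2.25 − 1.25/2 = 1.625 in → 1.2 × 1.625 × 0.625 × 65 = 79.22 → r_n = 79.22 kips.
Interior bolts: l_c = 3.125 − 1.25 = 1.875 in → 1.2 × 1.875 × 0.625 × 65 = 91.41 → r_n = 91.41 kips.
R_n = 2 × 79.22 + 8 × 91.41 = 889.7 kips.
Design strength φR_n = 0.75 × 889.7 = 667 kips.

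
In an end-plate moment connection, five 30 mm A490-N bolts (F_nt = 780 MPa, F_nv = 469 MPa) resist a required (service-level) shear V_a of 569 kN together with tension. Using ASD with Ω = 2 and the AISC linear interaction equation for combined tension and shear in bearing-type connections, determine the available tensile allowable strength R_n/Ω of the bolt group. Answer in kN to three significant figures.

A_b = π·30²/4 = 706.9 mm²; f_rv = 569 × 1000 / (5 × 706.9) = 161 MPa.
F'_nt = 1.3 F_nt − (Ω F_nt / F_nv) f_rv = 1.3·780 − (2·780/469)·161 = 478.5 MPa, capped at F_nt → F'_nt = 478.5 MPa.
R_n = F'_nt · A_b · n = 478.5 × 706.9 × 5 / 1000 = 1691 kN.
Allowable strength R_n/Ω = 1691 / 2 = 846 kN.

846 kN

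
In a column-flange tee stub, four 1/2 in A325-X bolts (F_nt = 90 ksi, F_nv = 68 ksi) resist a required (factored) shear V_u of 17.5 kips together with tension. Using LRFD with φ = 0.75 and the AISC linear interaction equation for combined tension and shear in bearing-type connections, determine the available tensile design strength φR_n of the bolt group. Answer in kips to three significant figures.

A_b = π·0.5²/4 = 0.1963 in²; f_rv = 17.5 / (4 × 0.1963) = 22.28 ksi.
F'_nt = 1.3 F_nt − (F_nt / φF_nv) f_rv = 1.3·90 − (90/(0.75·68))·22.28 = 77.68 ksi, capped at F_nt → F'_nt = 77.68 ksi.
R_n = F'_nt · A_b · n = 77.68 × 0.1963 × 4 = 61.01 kips.
Design strength φR_n = 0.75 × 61.01 = 45.8 kips.

45.8 kips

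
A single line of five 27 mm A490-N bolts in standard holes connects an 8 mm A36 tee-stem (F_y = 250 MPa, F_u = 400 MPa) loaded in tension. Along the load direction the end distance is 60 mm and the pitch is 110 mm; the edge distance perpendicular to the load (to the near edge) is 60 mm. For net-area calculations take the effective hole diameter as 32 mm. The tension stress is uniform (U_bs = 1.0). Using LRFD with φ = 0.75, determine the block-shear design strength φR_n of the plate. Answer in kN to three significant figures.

556 kN

Shear plane L_v = 60 + 4·110 = 500 mm; A_gv = 500 × 8 = 4000 mm².
A_nv = (500 − 4.5·32) × 8 = 2848 mm².
A_nt = (60 − 0.5·32) × 8 = 352 mm².
0.6 F_u A_nv = 683.5 kN; 0.6 F_y A_gv = 600 kN → shear yielding governs the shear term.
R_n = 600 + 1.0 × 400 × 352 / 1000 = 740.8 kN.
Design strength φR_n = 0.75 × 740.8 = 556 kN.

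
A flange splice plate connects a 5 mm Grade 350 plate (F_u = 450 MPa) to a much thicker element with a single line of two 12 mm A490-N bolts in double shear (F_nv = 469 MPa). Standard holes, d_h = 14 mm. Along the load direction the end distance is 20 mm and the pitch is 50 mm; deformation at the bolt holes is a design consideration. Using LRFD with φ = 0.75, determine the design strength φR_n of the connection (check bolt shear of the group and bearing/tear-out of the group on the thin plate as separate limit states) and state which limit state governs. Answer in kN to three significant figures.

Bolt shear: A_b = π·12²/4 = 113.1 mm²; R_n = 469 × 113.1 × 2 × 2 / 1000 = 212.2 kN → 0.75 × 212.2 = 159 kN.
Bearing (1.2 l_c t F_u ≤ 2.4 d t F_u): upper limit = 2.4·12·5·450 / 1000 = 64.8 kN.
  Edge l_c = 20 − 14/2 = 13 → r_n = 35.1 kN; interior l_c = 50 − 14 = 36 → r_n = 64.8 kN.
  R_n,bearing = 1·35.1 + 1·64.8 = 99.9 kN → 0.75 × 99.9 = 74.9 kN.
Bearing governs: 74.9 kN.

74.9 kN (bearing governs)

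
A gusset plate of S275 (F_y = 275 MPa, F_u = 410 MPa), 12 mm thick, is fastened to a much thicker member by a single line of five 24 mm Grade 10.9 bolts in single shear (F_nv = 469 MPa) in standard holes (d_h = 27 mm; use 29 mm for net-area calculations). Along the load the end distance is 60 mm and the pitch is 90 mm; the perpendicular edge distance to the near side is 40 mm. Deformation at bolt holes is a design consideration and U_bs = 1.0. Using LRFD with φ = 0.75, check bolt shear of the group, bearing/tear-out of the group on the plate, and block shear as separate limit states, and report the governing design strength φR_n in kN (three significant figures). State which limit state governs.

718 kN (block shear governs)

Bolt shear: A_b = π·24²/4 = 452.4 mm²; R_n = 469 × 452.4 × 5 × 1 / 1000 = 1061 kN → 0.75 × 1061 = 796 kN.
Bearing: edge l_c = 46.5, r_n = 274.5 kN; interior l_c = 63, r_n = 283.4 kN; R_n = 274.5 + 4·283.4 = 1408 kN → 1060 kN.
Block shear: A_gv = 5040, A_nv = 3474, A_nt = 306 mm²; R_n = min(0.6F_uA_nv, 0.6F_yA_gv) + U_bs·F_u·A_nt = 957.1 kN → 718 kN.
Block shear governs: 718 kN.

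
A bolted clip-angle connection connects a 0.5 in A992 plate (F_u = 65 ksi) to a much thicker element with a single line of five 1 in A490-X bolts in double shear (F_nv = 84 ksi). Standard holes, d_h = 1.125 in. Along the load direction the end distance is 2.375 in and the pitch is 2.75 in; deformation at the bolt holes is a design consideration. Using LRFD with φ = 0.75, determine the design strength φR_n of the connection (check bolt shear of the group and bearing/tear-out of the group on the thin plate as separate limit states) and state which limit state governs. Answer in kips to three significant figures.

Bolt shear: A_b = π·1²/4 = 0.7854 in²; R_n = 84 × 0.7854 × 5 × 2 = 659.7 kips → 0.75 × 659.7 = 495 kips.
Bearing (1.2 l_c t F_u ≤ 2.4 d t F_u): upper limit = 2.4·1·0.5·65 = 78 kips.
  Edge l_c = 2.375 − 1.125/2 = 1.812 → r_n = 70.69 kips; interior l_c = 2.75 − 1.125 = 1.625 → r_n = 63.38 kips.
  R_n,bearing = 1·70.69 + 4·63.38 = 324.2 kips → 0.75 × 324.2 = 243 kips.
Bearing governs: 243 kips.

243 kips (bearing governs)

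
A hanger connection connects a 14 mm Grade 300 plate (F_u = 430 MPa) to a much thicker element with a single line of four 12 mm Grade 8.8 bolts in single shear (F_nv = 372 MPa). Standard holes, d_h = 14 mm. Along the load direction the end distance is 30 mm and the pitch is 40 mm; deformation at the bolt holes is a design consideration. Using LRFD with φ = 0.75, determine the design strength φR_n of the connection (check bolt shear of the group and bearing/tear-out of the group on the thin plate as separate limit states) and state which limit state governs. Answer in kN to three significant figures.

Bolt shear: A_b = π·12²/4 = 113.1 mm²; R_n = 372 × 113.1 × 4 × 1 / 1000 = 168.3 kN → 0.75 × 168.3 = 126 kN.
Bearing (1.2 l_c t F_u ≤ 2.4 d t F_u): upper limit = 2.4·12·14·430 / 1000 = 173.4 kN.
  Edge l_c = 30 − 14/2 = 23 → r_n = 166.2 kN; interior l_c = 40 − 14 = 26 → r_n = 173.4 kN.
  R_n,bearing = 1·166.2 + 3·173.4 = 686.3 kN → 0.75 × 686.3 = 515 kN.
Bolt shear governs: 126 kN.

126 kN (bolt shear governs)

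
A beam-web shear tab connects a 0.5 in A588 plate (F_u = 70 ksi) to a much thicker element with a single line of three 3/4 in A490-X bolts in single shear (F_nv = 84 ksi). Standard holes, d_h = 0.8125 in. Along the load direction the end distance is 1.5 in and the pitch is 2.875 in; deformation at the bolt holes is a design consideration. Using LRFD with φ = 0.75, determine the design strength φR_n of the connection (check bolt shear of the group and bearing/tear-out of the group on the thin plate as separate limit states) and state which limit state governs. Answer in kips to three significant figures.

83.5 kips (bolt shear governs)

Bolt shear: A_b = π·0.75²/4 = 0.4418 in²; R_n = 84 × 0.4418 × 3 × 1 = 111.3 kips → 0.75 × 111.3 = 83.5 kips.
Bearing (1.2 l_c t F_u ≤ 2.4 d t F_u): upper limit = 2.4·0.75·0.5·70 = 63 kips.
  Edge l_c = 1.5 − 0.8125/2 = 1.094 → r_n = 45.94 kips; interior l_c = 2.875 − 0.8125 = 2.062 → r_n = 63 kips.
  R_n,bearing = 1·45.94 + 2·63 = 171.9 kips → 0.75 × 171.9 = 129 kips.
Bolt shear governs: 83.5 kips.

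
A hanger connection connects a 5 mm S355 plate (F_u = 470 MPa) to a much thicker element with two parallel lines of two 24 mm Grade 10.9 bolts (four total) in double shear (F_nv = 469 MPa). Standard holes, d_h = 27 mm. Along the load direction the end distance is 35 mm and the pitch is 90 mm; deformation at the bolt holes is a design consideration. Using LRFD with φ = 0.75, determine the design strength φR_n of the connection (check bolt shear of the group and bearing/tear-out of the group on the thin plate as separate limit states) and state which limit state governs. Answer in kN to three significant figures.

294 kN (bearing governs)

Bolt shear: A_b = π·24²/4 = 452.4 mm²; R_n = 469 × 452.4 × 4 × 2 / 1000 = 1697 kN → 0.75 × 1697 = 1270 kN.
Bearing (1.2 l_c t F_u ≤ 2.4 d t F_u): upper limit = 2.4·24·5·470 / 1000 = 135.4 kN.
  Edge l_c = 35 − 27/2 = 21.5 → r_n = 60.63 kN; interior l_c = 90 − 27 = 63 → r_n = 135.4 kN.
  R_n,bearing = 2·60.63 + 2·135.4 = 392 kN → 0.75 × 392 = 294 kN.
Bearing governs: 294 kN.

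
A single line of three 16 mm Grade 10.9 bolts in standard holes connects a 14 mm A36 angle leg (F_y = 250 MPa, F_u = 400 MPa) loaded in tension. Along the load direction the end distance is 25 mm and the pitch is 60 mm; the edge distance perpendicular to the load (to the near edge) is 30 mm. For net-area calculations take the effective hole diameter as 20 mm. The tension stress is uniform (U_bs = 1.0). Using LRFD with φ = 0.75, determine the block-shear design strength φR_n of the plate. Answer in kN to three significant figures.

Shear plane L_v = 25 + 2·60 = 145 mm; A_gv = 145 × 14 = 2030 mm².
A_nv = (145 − 2.5·20) × 14 = 1330 mm².
A_nt = (30 − 0.5·20) × 14 = 280 mm².
0.6 F_u A_nv = 319.2 kN; 0.6 F_y A_gv = 304.5 kN → shear yielding governs the shear term.
R_n = 304.5 + 1.0 × 400 × 280 / 1000 = 416.5 kN.
Design strength φR_n = 0.75 × 416.5 = 312 kN.

312 kN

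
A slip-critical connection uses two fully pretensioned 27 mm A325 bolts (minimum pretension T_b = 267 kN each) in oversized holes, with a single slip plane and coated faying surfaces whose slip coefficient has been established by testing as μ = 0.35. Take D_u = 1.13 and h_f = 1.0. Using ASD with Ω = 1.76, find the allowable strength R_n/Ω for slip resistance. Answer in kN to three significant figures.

120 kN

R_n = μ · D_u · h_f · T_b · n_s · n_b = 0.35 × 1.13 × 1.0 × 267 × 1 × 2 = 211.2 kN.
Allowable strength R_n/Ω = 211.2 / 1.76 = 120 kN.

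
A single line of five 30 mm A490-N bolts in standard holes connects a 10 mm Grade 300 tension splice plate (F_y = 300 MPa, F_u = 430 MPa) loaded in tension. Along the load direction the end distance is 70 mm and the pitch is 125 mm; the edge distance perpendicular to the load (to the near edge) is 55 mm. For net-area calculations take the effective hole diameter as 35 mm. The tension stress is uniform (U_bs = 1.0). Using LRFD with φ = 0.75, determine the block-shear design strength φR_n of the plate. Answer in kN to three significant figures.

Shear plane L_v = 70 + 4·125 = 570 mm; A_gv = 570 × 10 = 5700 mm².
A_nv = (570 − 4.5·35) × 10 = 4125 mm².
A_nt = (55 − 0.5·35) × 10 = 375 mm².
0.6 F_u A_nv = 1064 kN; 0.6 F_y A_gv = 1026 kN → shear yielding governs the shear term.
R_n = 1026 + 1.0 × 430 × 375 / 1000 = 1187 kN.
Design strength φR_n = 0.75 × 1187 = 890 kN.

890 kN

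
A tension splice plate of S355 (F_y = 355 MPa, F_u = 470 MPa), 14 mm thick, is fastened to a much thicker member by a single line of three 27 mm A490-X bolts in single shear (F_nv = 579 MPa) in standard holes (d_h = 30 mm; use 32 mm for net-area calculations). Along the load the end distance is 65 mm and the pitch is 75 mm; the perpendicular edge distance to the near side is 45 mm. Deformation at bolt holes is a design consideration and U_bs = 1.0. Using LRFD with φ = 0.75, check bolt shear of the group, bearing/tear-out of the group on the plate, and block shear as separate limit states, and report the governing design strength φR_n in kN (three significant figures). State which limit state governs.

543 kN (block shear governs)

Bolt shear: A_b = π·27²/4 = 572.6 mm²; R_n = 579 × 572.6 × 3 × 1 / 1000 = 994.5 kN → 0.75 × 994.5 = 746 kN.
Bearing: edge l_c = 50, r_n = 394.8 kN; interior l_c = 45, r_n = 355.3 kN; R_n = 394.8 + 2·355.3 = 1105 kN → 829 kN.
Block shear: A_gv = 3010, A_nv = 1890, A_nt = 406 mm²; R_n = min(0.6F_uA_nv, 0.6F_yA_gv) + U_bs·F_u·A_nt = 723.8 kN → 543 kN.
Block shear governs: 543 kN.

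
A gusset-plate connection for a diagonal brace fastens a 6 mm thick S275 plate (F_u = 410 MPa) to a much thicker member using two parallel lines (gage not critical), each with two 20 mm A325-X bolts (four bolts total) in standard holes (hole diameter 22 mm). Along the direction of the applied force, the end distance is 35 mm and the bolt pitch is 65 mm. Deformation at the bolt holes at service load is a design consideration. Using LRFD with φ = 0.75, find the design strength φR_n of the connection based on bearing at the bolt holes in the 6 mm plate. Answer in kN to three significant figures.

Per bolt r_n = 1.2 l_c t F_u ≤ 2.4 d t F_u; upper limit = 2.4 × 20 × 6 × 410 / 1000 = 118.1 kN.
Edge bolt: l_c = 35 − 22/2 = 24 mm → 1.2 × 24 × 6 × 410 / 1000 = 70.85 → r_n = 70.85 kN.
Interior bolts: l_c = 65 − 22 = 43 mm → 1.2 × 43 × 6 × 410 / 1000 = 126.9 → r_n = 118.1 kN.
R_n = 2 × 70.85 + 2 × 118.1 = 377.9 kN.
Design strength φR_n = 0.75 × 377.9 = 283 kN.

283 kN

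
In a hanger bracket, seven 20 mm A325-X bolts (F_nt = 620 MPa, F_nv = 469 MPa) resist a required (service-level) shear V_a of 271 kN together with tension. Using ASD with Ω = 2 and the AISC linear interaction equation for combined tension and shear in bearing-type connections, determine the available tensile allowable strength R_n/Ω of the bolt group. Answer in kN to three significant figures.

A_b = π·20²/4 = 314.2 mm²; f_rv = 271 × 1000 / (7 × 314.2) = 123.2 MPa.
F'_nt = 1.3 F_nt − (Ω F_nt / F_nv) f_rv = 1.3·620 − (2·620/469)·123.2 = 480.2 MPa, capped at F_nt → F'_nt = 480.2 MPa.
R_n = F'_nt · A_b · n = 480.2 × 314.2 × 7 / 1000 = 1056 kN.
Allowable strength R_n/Ω = 1056 / 2 = 528 kN.

528 kN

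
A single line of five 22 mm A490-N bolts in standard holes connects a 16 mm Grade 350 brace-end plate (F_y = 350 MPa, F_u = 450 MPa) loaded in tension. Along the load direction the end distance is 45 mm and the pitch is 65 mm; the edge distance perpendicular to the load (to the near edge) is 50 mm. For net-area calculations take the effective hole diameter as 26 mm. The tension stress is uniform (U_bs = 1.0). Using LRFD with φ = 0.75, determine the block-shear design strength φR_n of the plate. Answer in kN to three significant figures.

809 kN

Shear plane L_v = 45 + 4·65 = 305 mm; A_gv = 305 × 16 = 4880 mm².
A_nv = (305 − 4.5·26) × 16 = 3008 mm².
A_nt = (50 − 0.5·26) × 16 = 592 mm².
0.6 F_u A_nv = 812.2 kN; 0.6 F_y A_gv = 1025 kN → shear rupture governs the shear term.
R_n = 812.2 + 1.0 × 450 × 592 / 1000 = 1079 kN.
Design strength φR_n = 0.75 × 1079 = 809 kN.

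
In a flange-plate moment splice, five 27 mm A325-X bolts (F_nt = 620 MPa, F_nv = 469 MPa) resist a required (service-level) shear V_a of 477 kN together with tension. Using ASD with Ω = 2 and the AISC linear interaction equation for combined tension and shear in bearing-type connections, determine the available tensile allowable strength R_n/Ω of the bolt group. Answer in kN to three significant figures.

A_b = π·27²/4 = 572.6 mm²; f_rv = 477 × 1000 / (5 × 572.6) = 166.6 MPa.
F'_nt = 1.3 F_nt − (Ω F_nt / F_nv) f_rv = 1.3·620 − (2·620/469)·166.6 = 365.5 MPa, capped at F_nt → F'_nt = 365.5 MPa.
R_n = F'_nt · A_b · n = 365.5 × 572.6 × 5 / 1000 = 1046 kN.
Allowable strength R_n/Ω = 1046 / 2 = 523 kN.

523 kN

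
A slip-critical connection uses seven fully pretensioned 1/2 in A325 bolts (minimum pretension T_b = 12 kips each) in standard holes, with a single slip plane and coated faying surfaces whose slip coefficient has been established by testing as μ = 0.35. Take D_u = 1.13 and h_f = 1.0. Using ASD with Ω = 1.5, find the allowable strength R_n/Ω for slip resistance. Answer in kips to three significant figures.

R_n = μ · D_u · h_f · T_b · n_s · n_b = 0.35 × 1.13 × 1.0 × 12 × 1 × 7 = 33.22 kips.
Allowable strength R_n/Ω = 33.22 / 1.5 = 22.1 kips.

22.1 kips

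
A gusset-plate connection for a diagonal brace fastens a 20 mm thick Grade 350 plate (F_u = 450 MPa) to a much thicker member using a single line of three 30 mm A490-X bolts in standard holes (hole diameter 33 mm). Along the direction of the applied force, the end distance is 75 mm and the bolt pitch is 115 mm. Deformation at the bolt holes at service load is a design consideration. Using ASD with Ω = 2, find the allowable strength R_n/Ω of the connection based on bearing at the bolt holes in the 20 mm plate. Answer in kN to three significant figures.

964 kN

Per bolt r_n = 1.2 l_c t F_u ≤ 2.4 d t F_u; upper limit = 2.4 × 30 × 20 × 450 / 1000 = 648 kN.
Edge bolt: l_c = 75 − 33/2 = 58.5 mm → 1.2 × 58.5 × 20 × 450 / 1000 = 631.8 → r_n = 631.8 kN.
Interior bolts: l_c = 115 − 33 = 82 mm → 1.2 × 82 × 20 × 450 / 1000 = 885.6 → r_n = 648 kN.
R_n = 1 × 631.8 + 2 × 648 = 1928 kN.
Allowable strength R_n/Ω = 1928 / 2 = 964 kN.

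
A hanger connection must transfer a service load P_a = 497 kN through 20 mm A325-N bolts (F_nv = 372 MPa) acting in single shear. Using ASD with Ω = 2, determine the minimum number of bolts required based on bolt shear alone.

A_b = π·20²/4 = 314.2 mm².
Per-bolt allowable strength R_n/Ω = 372 × 314.2 × 1 / 1000 / 2 = 58.43 kN.
n ≥ 497 / 58.43 = 8.505 → use 9 bolts.

9 bolts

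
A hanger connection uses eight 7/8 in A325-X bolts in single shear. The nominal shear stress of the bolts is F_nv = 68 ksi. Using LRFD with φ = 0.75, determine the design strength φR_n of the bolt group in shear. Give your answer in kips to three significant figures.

A_b = π × 0.875² / 4 = 0.6013 in².
R_n = F_nv · A_b · n · n_s = 68 × 0.6013 × 8 × 1 = 327.1 kips.
Design strength φR_n = 0.75 × 327.1 = 245 kips.

245 kips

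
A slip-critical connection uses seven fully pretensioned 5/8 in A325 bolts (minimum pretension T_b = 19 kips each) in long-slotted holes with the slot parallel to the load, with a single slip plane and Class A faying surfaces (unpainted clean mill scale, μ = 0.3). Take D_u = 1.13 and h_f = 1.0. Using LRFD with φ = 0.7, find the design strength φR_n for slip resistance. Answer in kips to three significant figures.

R_n = μ · D_u · h_f · T_b · n_s · n_b = 0.3 × 1.13 × 1.0 × 19 × 1 × 7 = 45.09 kips.
Design strength φR_n = 0.7 × 45.09 = 31.6 kips.

31.6 kips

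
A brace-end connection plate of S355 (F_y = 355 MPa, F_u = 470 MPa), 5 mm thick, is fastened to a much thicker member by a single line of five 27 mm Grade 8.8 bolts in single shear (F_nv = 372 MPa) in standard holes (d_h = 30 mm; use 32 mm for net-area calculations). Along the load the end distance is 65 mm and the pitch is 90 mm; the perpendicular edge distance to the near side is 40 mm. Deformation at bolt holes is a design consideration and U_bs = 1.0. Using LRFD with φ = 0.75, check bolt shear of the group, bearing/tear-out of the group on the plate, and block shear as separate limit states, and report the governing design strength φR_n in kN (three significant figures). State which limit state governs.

339 kN (block shear governs)

Bolt shear: A_b = π·27²/4 = 572.6 mm²; R_n = 372 × 572.6 × 5 × 1 / 1000 = 1065 kN → 0.75 × 1065 = 799 kN.
Bearing: edge l_c = 50, r_n = 141 kN; interior l_c = 60, r_n = 152.3 kN; R_n = 141 + 4·152.3 = 750.1 kN → 563 kN.
Block shear: A_gv = 2125, A_nv = 1405, A_nt = 120 mm²; R_n = min(0.6F_uA_nv, 0.6F_yA_gv) + U_bs·F_u·A_nt = 452.6 kN → 339 kN.
Block shear governs: 339 kN.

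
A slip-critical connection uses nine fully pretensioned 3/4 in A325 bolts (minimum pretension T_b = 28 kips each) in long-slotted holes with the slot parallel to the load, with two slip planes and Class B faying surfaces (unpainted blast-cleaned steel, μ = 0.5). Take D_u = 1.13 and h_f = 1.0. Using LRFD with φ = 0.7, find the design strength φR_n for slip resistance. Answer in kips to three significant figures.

R_n = μ · D_u · h_f · T_b · n_s · n_b = 0.5 × 1.13 × 1.0 × 28 × 2 × 9 = 284.8 kips.
Design strength φR_n = 0.7 × 284.8 = 199 kips.

199 kips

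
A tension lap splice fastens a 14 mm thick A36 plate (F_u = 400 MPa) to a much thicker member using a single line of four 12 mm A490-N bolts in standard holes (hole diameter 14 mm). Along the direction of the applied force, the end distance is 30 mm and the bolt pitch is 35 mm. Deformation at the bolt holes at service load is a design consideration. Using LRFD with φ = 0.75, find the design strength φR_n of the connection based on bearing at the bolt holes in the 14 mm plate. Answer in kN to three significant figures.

433 kN

Per bolt r_n = 1.2 l_c t F_u ≤ 2.4 d t F_u; upper limit = 2.4 × 12 × 14 × 400 / 1000 = 161.3 kN.
Edge bolt: l_c = 30 − 14/2 = 23 mm → 1.2 × 23 × 14 × 400 / 1000 = 154.6 → r_n = 154.6 kN.
Interior bolts: l_c = 35 − 14 = 21 mm → 1.2 × 21 × 14 × 400 / 1000 = 141.1 → r_n = 141.1 kN.
R_n = 1 × 154.6 + 3 × 141.1 = 577.9 kN.
Design strength φR_n = 0.75 × 577.9 = 433 kN.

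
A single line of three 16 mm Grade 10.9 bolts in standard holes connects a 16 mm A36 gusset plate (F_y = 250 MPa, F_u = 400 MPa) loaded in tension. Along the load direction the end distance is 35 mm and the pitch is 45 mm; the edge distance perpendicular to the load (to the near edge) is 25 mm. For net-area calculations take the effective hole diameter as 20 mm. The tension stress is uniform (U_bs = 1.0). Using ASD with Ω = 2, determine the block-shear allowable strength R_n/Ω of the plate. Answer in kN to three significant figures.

Shear plane L_v = 35 + 2·45 = 125 mm; A_gv = 125 × 16 = 2000 mm².
A_nv = (125 − 2.5·20) × 16 = 1200 mm².
A_nt = (25 − 0.5·20) × 16 = 240 mm².
0.6 F_u A_nv = 288 kN; 0.6 F_y A_gv = 300 kN → shear rupture governs the shear term.
R_n = 288 + 1.0 × 400 × 240 / 1000 = 384 kN.
Allowable strength R_n/Ω = 384 / 2 = 192 kN.

192 kN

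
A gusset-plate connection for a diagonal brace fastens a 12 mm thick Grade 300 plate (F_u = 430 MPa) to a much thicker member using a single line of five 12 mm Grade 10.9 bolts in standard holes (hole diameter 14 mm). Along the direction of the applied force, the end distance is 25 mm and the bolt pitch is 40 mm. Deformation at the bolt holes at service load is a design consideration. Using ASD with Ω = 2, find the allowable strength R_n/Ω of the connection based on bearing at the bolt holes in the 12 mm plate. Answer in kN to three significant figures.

Per bolt r_n = 1.2 l_c t F_u ≤ 2.4 d t F_u; upper limit = 2.4 × 12 × 12 × 430 / 1000 = 148.6 kN.
Edge bolt: l_c = 25 − 14/2 = 18 mm → 1.2 × 18 × 12 × 430 / 1000 = 111.5 → r_n = 111.5 kN.
Interior bolts: l_c = 40 − 14 = 26 mm → 1.2 × 26 × 12 × 430 / 1000 = 161 → r_n = 148.6 kN.
R_n = 1 × 111.5 + 4 × 148.6 = 705.9 kN.
Allowable strength R_n/Ω = 705.9 / 2 = 353 kN.

353 kN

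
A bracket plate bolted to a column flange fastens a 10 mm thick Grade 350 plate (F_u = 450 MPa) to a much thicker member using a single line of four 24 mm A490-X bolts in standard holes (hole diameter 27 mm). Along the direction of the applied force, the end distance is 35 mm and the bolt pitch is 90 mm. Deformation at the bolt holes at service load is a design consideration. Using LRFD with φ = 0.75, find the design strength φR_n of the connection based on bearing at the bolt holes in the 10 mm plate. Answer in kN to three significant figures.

670 kN

Per bolt r_n = 1.2 l_c t F_u ≤ 2.4 d t F_u; upper limit = 2.4 × 24 × 10 × 450 / 1000 = 259.2 kN.
Edge bolt: l_c = 35 − 27/2 = 21.5 mm → 1.2 × 21.5 × 10 × 450 / 1000 = 116.1 → r_n = 116.1 kN.
Interior bolts: l_c = 90 − 27 = 63 mm → 1.2 × 63 × 10 × 450 / 1000 = 340.2 → r_n = 259.2 kN.
R_n = 1 × 116.1 + 3 × 259.2 = 893.7 kN.
Design strength φR_n = 0.75 × 893.7 = 670 kN.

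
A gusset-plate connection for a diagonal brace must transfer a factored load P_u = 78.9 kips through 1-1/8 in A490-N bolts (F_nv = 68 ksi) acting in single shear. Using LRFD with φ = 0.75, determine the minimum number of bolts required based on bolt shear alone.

A_b = π·1.125²/4 = 0.994 in².
Per-bolt design strength φR_n = 0.75 × 68 × 0.994 × 1 = 50.69 kips.
n ≥ 78.9 / 50.69 = 1.556 → use 2 bolts.

2 bolts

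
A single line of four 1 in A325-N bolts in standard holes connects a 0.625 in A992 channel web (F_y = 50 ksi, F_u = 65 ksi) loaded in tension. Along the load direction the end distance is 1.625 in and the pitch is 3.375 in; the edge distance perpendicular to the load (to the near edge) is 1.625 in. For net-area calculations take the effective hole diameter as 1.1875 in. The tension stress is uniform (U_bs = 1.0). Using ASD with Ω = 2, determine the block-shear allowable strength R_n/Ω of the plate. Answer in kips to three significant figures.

113 kips

Shear plane L_v = 1.625 + 3·3.375 = 11.75 in; A_gv = 11.75 × 0.625 = 7.344 in².
A_nv = (11.75 − 3.5·1.1875) × 0.625 = 4.746 in².
A_nt = (1.625 − 0.5·1.1875) × 0.625 = 0.6445 in².
0.6 F_u A_nv = 185.1 kips; 0.6 F_y A_gv = 220.3 kips → shear rupture governs the shear term.
R_n = 185.1 + 1.0 × 65 × 0.6445 = 227 kips.
Allowable strength R_n/Ω = 227 / 2 = 113 kips.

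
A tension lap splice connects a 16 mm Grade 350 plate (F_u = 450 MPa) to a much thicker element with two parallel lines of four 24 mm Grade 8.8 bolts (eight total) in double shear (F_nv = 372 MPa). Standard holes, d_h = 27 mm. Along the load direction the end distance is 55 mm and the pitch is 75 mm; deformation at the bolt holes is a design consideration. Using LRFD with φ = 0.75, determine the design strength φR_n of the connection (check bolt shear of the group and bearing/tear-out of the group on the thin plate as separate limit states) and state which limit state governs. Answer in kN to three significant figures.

2020 kN (bolt shear governs)

Bolt shear: A_b = π·24²/4 = 452.4 mm²; R_n = 372 × 452.4 × 8 × 2 / 1000 = 2693 kN → 0.75 × 2693 = 2020 kN.
Bearing (1.2 l_c t F_u ≤ 2.4 d t F_u): upper limit = 2.4·24·16·450 / 1000 = 414.7 kN.
  Edge l_c = 55 − 27/2 = 41.5 → r_n = 358.6 kN; interior l_c = 75 − 27 = 48 → r_n = 414.7 kN.
  R_n,bearing = 2·358.6 + 6·414.7 = 3205 kN → 0.75 × 3205 = 2400 kN.
Bolt shear governs: 2020 kN.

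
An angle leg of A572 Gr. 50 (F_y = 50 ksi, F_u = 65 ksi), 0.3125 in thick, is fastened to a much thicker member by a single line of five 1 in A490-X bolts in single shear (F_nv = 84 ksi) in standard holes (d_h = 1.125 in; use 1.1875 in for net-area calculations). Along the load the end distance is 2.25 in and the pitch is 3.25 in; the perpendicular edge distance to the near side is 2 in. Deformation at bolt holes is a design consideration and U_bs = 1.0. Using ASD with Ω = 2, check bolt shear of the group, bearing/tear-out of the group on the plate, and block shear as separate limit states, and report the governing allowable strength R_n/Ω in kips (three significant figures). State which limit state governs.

74.6 kips (block shear governs)

Bolt shear: A_b = π·1²/4 = 0.7854 in²; R_n = 84 × 0.7854 × 5 × 1 = 329.9 kips → 329.9 / 2 = 165 kips.
Bearing: edge l_c = 1.688, r_n = 41.13 kips; interior l_c = 2.125, r_n = 48.75 kips; R_n = 41.13 + 4·48.75 = 236.1 kips → 118 kips.
Block shear: A_gv = 4.766, A_nv = 3.096, A_nt = 0.4395 in²; R_n = min(0.6F_uA_nv, 0.6F_yA_gv) + U_bs·F_u·A_nt = 149.3 kips → 74.6 kips.
Block shear governs: 74.6 kips.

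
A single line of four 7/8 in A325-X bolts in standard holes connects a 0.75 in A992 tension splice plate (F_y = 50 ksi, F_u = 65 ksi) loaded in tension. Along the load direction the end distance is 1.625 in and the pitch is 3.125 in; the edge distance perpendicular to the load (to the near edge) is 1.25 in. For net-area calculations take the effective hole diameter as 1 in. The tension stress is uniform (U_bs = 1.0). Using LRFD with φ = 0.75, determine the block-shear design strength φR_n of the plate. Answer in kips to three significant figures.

192 kips

Shear plane L_v = 1.625 + 3·3.125 = 11 in; A_gv = 11 × 0.75 = 8.25 in².
A_nv = (11 − 3.5·1) × 0.75 = 5.625 in².
A_nt = (1.25 − 0.5·1) × 0.75 = 0.5625 in².
0.6 F_u A_nv = 219.4 kips; 0.6 F_y A_gv = 247.5 kips → shear rupture governs the shear term.
R_n = 219.4 + 1.0 × 65 × 0.5625 = 255.9 kips.
Design strength φR_n = 0.75 × 255.9 = 192 kips.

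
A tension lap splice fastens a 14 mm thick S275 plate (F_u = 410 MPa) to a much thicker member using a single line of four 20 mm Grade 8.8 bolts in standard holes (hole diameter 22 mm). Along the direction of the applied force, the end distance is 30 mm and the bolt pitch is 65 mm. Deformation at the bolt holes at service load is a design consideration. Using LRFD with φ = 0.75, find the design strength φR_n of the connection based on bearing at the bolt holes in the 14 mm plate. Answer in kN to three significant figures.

718 kN

Per bolt r_n = 1.2 l_c t F_u ≤ 2.4 d t F_u; upper limit = 2.4 × 20 × 14 × 410 / 1000 = 275.5 kN.
Edge bolt: l_c = 30 − 22/2 = 19 mm → 1.2 × 19 × 14 × 410 / 1000 = 130.9 → r_n = 130.9 kN.
Interior bolts: l_c = 65 − 22 = 43 mm → 1.2 × 43 × 14 × 410 / 1000 = 296.2 → r_n = 275.5 kN.
R_n = 1 × 130.9 + 3 × 275.5 = 957.4 kN.
Design strength φR_n = 0.75 × 957.4 = 718 kN.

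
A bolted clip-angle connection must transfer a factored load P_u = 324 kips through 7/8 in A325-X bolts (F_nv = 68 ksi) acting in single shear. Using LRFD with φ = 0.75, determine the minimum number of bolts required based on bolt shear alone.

A_b = π·0.875²/4 = 0.6013 in².
Per-bolt design strength φR_n = 0.75 × 68 × 0.6013 × 1 = 30.67 kips.
n ≥ 324 / 30.67 = 10.56 → use 11 bolts.

11 bolts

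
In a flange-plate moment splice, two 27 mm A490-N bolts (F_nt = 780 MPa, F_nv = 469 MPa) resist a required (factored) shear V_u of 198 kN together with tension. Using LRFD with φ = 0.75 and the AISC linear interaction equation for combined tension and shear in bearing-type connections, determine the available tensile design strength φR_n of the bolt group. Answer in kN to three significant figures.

A_b = π·27²/4 = 572.6 mm²; f_rv = 198 × 1000 / (2 × 572.6) = 172.9 MPa.
F'_nt = 1.3 F_nt − (F_nt / φF_nv) f_rv = 1.3·780 − (780/(0.75·469))·172.9 = 630.6 MPa, capped at F_nt → F'_nt = 630.6 MPa.
R_n = F'_nt · A_b · n = 630.6 × 572.6 × 2 / 1000 = 722.1 kN.
Design strength φR_n = 0.75 × 722.1 = 542 kN.

542 kN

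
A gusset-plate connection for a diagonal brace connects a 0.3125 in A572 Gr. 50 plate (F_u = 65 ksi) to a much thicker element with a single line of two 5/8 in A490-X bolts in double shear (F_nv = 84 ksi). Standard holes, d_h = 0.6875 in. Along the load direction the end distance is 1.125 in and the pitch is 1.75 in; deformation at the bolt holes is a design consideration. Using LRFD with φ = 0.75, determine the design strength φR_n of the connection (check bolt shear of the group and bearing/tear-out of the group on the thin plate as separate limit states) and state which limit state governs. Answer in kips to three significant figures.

33.7 kips (bearing governs)

Bolt shear: A_b = π·0.625²/4 = 0.3068 in²; R_n = 84 × 0.3068 × 2 × 2 = 103.1 kips → 0.75 × 103.1 = 77.3 kips.
Bearing (1.2 l_c t F_u ≤ 2.4 d t F_u): upper limit = 2.4·0.625·0.3125·65 = 30.47 kips.
  Edge l_c = 1.125 − 0.6875/2 = 0.7812 → r_n = 19.04 kips; interior l_c = 1.75 − 0.6875 = 1.062 → r_n = 25.9 kips.
  R_n,bearing = 1·19.04 + 1·25.9 = 44.94 kips → 0.75 × 44.94 = 33.7 kips.
Bearing governs: 33.7 kips.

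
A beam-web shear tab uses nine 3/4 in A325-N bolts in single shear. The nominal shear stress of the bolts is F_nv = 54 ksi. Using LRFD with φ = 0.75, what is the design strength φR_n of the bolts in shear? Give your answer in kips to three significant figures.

161 kips

A_b = π × 0.75² / 4 = 0.4418 in².
R_n = F_nv · A_b · n · n_s = 54 × 0.4418 × 9 × 1 = 214.7 kips.
Design strength φR_n = 0.75 × 214.7 = 161 kips.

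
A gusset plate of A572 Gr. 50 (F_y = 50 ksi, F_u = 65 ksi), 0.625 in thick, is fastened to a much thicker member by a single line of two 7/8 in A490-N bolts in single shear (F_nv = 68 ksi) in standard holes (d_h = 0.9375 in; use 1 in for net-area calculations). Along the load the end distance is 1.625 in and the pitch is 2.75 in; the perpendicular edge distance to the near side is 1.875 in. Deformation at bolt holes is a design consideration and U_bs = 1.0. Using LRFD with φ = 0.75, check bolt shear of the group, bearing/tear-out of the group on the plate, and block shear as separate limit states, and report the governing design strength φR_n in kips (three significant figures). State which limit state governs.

61.3 kips (bolt shear governs)

Bolt shear: A_b = π·0.875²/4 = 0.6013 in²; R_n = 68 × 0.6013 × 2 × 1 = 81.78 kips → 0.75 × 81.78 = 61.3 kips.
Bearing: edge l_c = 1.156, r_n = 56.37 kips; interior l_c = 1.812, r_n = 85.31 kips; R_n = 56.37 + 1·85.31 = 141.7 kips → 106 kips.
Block shear: A_gv = 2.734, A_nv = 1.797, A_nt = 0.8594 in²; R_n = min(0.6F_uA_nv, 0.6F_yA_gv) + U_bs·F_u·A_nt = 125.9 kips → 94.5 kips.
Bolt shear governs: 61.3 kips.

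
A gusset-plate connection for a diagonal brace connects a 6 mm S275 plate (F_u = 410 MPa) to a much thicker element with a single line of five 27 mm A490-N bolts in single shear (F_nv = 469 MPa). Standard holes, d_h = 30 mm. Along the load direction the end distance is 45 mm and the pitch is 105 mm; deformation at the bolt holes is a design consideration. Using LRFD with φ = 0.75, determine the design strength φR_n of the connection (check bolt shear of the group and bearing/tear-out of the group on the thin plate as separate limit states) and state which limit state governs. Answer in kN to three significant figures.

545 kN (bearing governs)

Bolt shear: A_b = π·27²/4 = 572.6 mm²; R_n = 469 × 572.6 × 5 × 1 / 1000 = 1343 kN → 0.75 × 1343 = 1010 kN.
Bearing (1.2 l_c t F_u ≤ 2.4 d t F_u): upper limit = 2.4·27·6·410 / 1000 = 159.4 kN.
  Edge l_c = 45 − 30/2 = 30 → r_n = 88.56 kN; interior l_c = 105 − 30 = 75 → r_n = 159.4 kN.
  R_n,bearing = 1·88.56 + 4·159.4 = 726.2 kN → 0.75 × 726.2 = 545 kN.
Bearing governs: 545 kN.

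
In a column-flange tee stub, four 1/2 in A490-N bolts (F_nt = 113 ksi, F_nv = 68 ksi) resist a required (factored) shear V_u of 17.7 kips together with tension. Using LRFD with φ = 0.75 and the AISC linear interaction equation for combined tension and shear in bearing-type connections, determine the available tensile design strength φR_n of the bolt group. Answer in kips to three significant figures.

A_b = π·0.5²/4 = 0.1963 in²; f_rv = 17.7 / (4 × 0.1963) = 22.54 ksi.
F'_nt = 1.3 F_nt − (F_nt / φF_nv) f_rv = 1.3·113 − (113/(0.75·68))·22.54 = 96.97 ksi, capped at F_nt → F'_nt = 96.97 ksi.
R_n = F'_nt · A_b · n = 96.97 × 0.1963 × 4 = 76.16 kips.
Design strength φR_n = 0.75 × 76.16 = 57.1 kips.

57.1 kips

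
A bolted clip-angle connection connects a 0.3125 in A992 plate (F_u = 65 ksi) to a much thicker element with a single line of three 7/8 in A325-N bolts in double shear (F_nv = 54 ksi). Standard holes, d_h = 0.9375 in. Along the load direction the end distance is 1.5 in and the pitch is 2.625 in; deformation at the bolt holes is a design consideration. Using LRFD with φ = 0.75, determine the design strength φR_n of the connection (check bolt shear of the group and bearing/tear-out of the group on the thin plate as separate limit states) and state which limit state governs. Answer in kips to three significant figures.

Bolt shear: A_b = π·0.875²/4 = 0.6013 in²; R_n = 54 × 0.6013 × 3 × 2 = 194.8 kips → 0.75 × 194.8 = 146 kips.
Bearing (1.2 l_c t F_u ≤ 2.4 d t F_u): upper limit = 2.4·0.875·0.3125·65 = 42.66 kips.
  Edge l_c = 1.5 − 0.9375/2 = 1.031 → r_n = 25.14 kips; interior l_c = 2.625 − 0.9375 = 1.688 → r_n = 41.13 kips.
  R_n,bearing = 1·25.14 + 2·41.13 = 107.4 kips → 0.75 × 107.4 = 80.6 kips.
Bearing governs: 80.6 kips.

80.6 kips (bearing governs)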